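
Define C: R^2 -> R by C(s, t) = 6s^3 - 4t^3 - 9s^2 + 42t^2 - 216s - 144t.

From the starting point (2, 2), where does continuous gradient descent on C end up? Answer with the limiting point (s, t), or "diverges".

C is separable, so gradient descent decouples: s follows -∂C/∂s, t follows -∂C/∂t.
∂C/∂s = 18(s - 4)(s + 3); at s=2 this is -180, so s increases.
∂C/∂t = -12(t - 4)(t - 3); at t=2 this is -24, so t increases.
s converges to its nearest critical value 4 (a local min of the s-part); t converges to 3. The iterate converges to (4, 3).

(4, 3)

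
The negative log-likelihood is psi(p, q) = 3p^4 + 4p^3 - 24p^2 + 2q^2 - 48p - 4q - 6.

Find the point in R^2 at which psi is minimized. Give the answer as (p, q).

(2, 1)

psi(p,q) separates as A(p) + B(q) − 6, so its minimum is min A + min B − 6.
A'(p) = 12(p - 2)(p + 1)(p + 2) vanishes at p ∈ {-2, -1, 2}; B'(q) = 4q - 4 vanishes at q ∈ {1}.
Local minima of A (where A''>0): A(-2)=16, A(2)=-112. Local minima of B: B(1)=-2.
So the global minimum of psi is A(2) + B(1) − 6 = -112 − 2 − 6 = -120, attained at (2, 1).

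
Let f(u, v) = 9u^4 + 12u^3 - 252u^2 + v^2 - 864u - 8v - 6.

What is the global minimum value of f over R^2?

-4438

f(u,v) separates as P(u) + Q(v) − 6, so its minimum is min P + min Q − 6.
P'(u) = 36(u - 4)(u + 2)(u + 3) vanishes at u ∈ {-3, -2, 4}; Q'(v) = 2v - 8 vanishes at v ∈ {4}.
Local minima of P (where P''>0): P(-3)=729, P(4)=-4416. Local minima of Q: Q(4)=-16.
So the global minimum of f is P(4) + Q(4) − 6 = -4416 − 16 − 6 = -4438, attained at (4, 4).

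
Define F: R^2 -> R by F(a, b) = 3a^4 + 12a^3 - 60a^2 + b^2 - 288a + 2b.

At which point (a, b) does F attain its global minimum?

F(a,b) separates as P(a) + Q(b), so its minimum is min P + min Q.
P'(a) = 12(a - 3)(a + 2)(a + 4) vanishes at a ∈ {-4, -2, 3}; Q'(b) = 2b + 2 vanishes at b ∈ {-1}.
Local minima of P (where P''>0): P(-4)=192, P(3)=-837. Local minima of Q: Q(-1)=-1.
So the global minimum of F is P(3) + Q(-1) = -837 − 1 = -838, attained at (3, -1).

(3, -1)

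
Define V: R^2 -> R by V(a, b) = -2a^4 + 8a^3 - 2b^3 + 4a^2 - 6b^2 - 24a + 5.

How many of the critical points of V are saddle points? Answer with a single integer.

3

V separates as a function of a plus a function of b, so ∇V=0 decouples.
∂V/∂a = -8(a - 3)(a - 1)(a + 1) = 0 at a ∈ {-1, 1, 3}; ∂V/∂b = -6b(b + 2) = 0 at b ∈ {-2, 0}.
The Hessian is diagonal: diag(V_aa, V_bb). Second derivatives: V_aa(-1)=-64, V_aa(1)=32, V_aa(3)=-64; V_bb(-2)=12, V_bb(0)=-12.
Saddle points occur where the two diagonal entries have opposite signs: (-1, -2), (1, 0), (3, -2). Count: 3.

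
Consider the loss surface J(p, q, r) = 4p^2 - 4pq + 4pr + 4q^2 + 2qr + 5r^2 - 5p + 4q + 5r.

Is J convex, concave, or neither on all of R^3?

convex

J is quadratic, so its Hessian is the constant matrix H = [[8, -4, 4], [-4, 8, 2], [4, 2, 10]].
Leading principal minors: 8, 48, 256.
All positive ⇒ H ≻ 0 ⇒ convex.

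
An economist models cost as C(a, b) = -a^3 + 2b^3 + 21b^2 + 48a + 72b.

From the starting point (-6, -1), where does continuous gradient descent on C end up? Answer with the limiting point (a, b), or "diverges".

C is separable, so gradient descent decouples: a follows -∂C/∂a, b follows -∂C/∂b.
∂C/∂a = -3(a - 4)(a + 4); at a=-6 this is -60, so a increases.
∂C/∂b = 6(b + 3)(b + 4); at b=-1 this is 36, so b decreases.
a converges to its nearest critical value -4 (a local min of the a-part); b converges to -3. The iterate converges to (-4, -3).

(-4, -3)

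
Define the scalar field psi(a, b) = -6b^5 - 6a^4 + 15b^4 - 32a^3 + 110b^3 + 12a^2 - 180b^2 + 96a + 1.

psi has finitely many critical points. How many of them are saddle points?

psi separates as a function of a plus a function of b, so ∇psi=0 decouples.
∂psi/∂a = -24(a - 1)(a + 1)(a + 4) = 0 at a ∈ {-4, -1, 1}; ∂psi/∂b = -30b(b - 4)(b - 1)(b + 3) = 0 at b ∈ {-3, 0, 1, 4}.
The Hessian is diagonal: diag(psi_aa, psi_bb). Second derivatives: psi_aa(-4)=-360, psi_aa(-1)=144, psi_aa(1)=-240; psi_bb(-3)=2520, psi_bb(0)=-360, psi_bb(1)=360, psi_bb(4)=-2520.
Saddle points occur where the two diagonal entries have opposite signs: (-4, -3), (-4, 1), (-1, 0), (-1, 4), (1, -3), (1, 1). Count: 6.

6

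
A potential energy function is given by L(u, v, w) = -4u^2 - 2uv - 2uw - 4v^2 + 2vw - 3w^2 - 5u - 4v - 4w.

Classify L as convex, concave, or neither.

L is quadratic, so its Hessian is the constant matrix H = [[-8, -2, -2], [-2, -8, 2], [-2, 2, -6]].
Leading principal minors: -8, 60, -280.
Signs alternate −, +, − ⇒ H ≺ 0 ⇒ concave.

concave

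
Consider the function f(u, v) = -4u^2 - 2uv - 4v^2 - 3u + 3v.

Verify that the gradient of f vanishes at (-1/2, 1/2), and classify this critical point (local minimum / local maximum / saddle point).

∇f = (-8u - 2v - 3, -2u - 8v + 3); substituting (-1/2, 1/2) gives ∇f = (0, 0), so (-1/2, 1/2) is indeed a critical point.
The Hessian of f is constant: H = [[-8, -2], [-2, -8]].
det(H) = (-8)·(-8) − (-2)² = 60.
det(H) > 0 and tr(H) = -16 < 0, so H is negative definite and the point is a local maximum.

local maximum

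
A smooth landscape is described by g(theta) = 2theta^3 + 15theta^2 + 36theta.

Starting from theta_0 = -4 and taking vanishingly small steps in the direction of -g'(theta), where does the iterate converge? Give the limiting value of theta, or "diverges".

g'(theta) = 6(theta + 2)(theta + 3), so g'(-4) = 12.
Gradient descent moves in the -g' direction, i.e. theta is decreasing.
There is no critical point below theta=-4, and g' keeps the same sign, so the iterate runs off to −∞.

diverges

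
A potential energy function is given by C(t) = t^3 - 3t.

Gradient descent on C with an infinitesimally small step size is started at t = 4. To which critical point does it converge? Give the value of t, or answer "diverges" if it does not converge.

C'(t) = 3(t - 1)(t + 1), so C'(4) = 45.
Gradient descent moves in the -C' direction, i.e. t is decreasing.
The nearest critical point in that direction is t = 1, where C'' = 6 > 0 (a local minimum). The iterate converges there.

1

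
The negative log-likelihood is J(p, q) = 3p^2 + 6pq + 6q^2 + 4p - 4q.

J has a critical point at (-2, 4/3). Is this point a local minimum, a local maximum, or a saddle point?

local minimum

The Hessian of J is constant: H = [[6, 6], [6, 12]].
det(H) = 6·12 − 6² = 36.
det(H) > 0 and tr(H) = 18 > 0, so H is positive definite and the point is a local minimum.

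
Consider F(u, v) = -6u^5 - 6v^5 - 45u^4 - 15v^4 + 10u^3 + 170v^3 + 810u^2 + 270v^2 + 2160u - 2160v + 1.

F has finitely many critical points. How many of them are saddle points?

8

F separates as a function of u plus a function of v, so ∇F=0 decouples.
∂F/∂u = -30(u - 3)(u + 2)(u + 3)(u + 4) = 0 at u ∈ {-4, -3, -2, 3}; ∂F/∂v = -30(v - 3)(v - 2)(v + 3)(v + 4) = 0 at v ∈ {-4, -3, 2, 3}.
The Hessian is diagonal: diag(F_uu, F_vv). Second derivatives: F_uu(-4)=420, F_uu(-3)=-180, F_uu(-2)=300, F_uu(3)=-6300; F_vv(-4)=1260, F_vv(-3)=-900, F_vv(2)=900, F_vv(3)=-1260.
Saddle points occur where the two diagonal entries have opposite signs: (-4, -3), (-4, 3), (-3, -4), (-3, 2), (-2, -3), (-2, 3), (3, -4), (3, 2). Count: 8.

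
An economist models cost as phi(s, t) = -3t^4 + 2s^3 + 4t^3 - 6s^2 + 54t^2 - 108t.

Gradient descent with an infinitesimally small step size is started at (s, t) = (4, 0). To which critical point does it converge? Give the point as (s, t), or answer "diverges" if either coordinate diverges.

phi is separable, so gradient descent decouples: s follows -∂phi/∂s, t follows -∂phi/∂t.
∂phi/∂s = 6s(s - 2); at s=4 this is 48, so s decreases.
∂phi/∂t = -12(t - 3)(t - 1)(t + 3); at t=0 this is -108, so t increases.
s converges to its nearest critical value 2 (a local min of the s-part); t converges to 1. The iterate converges to (2, 1).

(2, 1)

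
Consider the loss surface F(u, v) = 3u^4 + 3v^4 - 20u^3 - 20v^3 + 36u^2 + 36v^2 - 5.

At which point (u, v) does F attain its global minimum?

F(u,v) separates as P(u) + Q(v) − 5, so its minimum is min P + min Q − 5.
P'(u) = 12u(u - 3)(u - 2) vanishes at u ∈ {0, 2, 3}; Q'(v) = 12v(v - 3)(v - 2) vanishes at v ∈ {0, 2, 3}.
Local minima of P (where P''>0): P(0)=0, P(3)=27. Local minima of Q: Q(0)=0, Q(3)=27.
So the global minimum of F is P(0) + Q(0) − 5 = 0 + 0 − 5 = -5, attained at (0, 0).

(0, 0)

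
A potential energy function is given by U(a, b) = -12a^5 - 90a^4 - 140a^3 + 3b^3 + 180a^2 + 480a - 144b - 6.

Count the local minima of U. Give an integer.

2

U separates as a function of a plus a function of b, so ∇U=0 decouples.
∂U/∂a = -60(a - 1)(a + 1)(a + 2)(a + 4) = 0 at a ∈ {-4, -2, -1, 1}; ∂U/∂b = 9(b - 4)(b + 4) = 0 at b ∈ {-4, 4}.
The Hessian is diagonal: diag(U_aa, U_bb). Second derivatives: U_aa(-4)=1800, U_aa(-2)=-360, U_aa(-1)=360, U_aa(1)=-1800; U_bb(-4)=-72, U_bb(4)=72.
Local minima occur where both diagonal entries positive: (-4, 4), (-1, 4). Count: 2.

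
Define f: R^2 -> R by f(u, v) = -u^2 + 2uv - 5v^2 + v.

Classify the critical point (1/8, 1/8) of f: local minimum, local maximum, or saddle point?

local maximum

The Hessian of f is constant: H = [[-2, 2], [2, -10]].
det(H) = (-2)·(-10) − 2² = 16.
det(H) > 0 and tr(H) = -12 < 0, so H is negative definite and the point is a local maximum.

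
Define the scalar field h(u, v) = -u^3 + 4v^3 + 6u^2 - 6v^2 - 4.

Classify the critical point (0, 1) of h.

The mixed partial ∂²h/∂u∂v is 0, so the Hessian at any point is diag(h_uu, h_vv) = diag(6(-u + 2), 12(2v - 1)).
At (0, 1): H = diag(12, 12).
Both eigenvalues are positive, so H is positive definite: a local minimum.

local minimum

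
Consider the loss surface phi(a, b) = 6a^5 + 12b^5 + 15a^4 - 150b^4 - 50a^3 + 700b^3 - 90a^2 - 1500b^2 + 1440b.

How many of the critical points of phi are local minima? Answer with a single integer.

phi separates as a function of a plus a function of b, so ∇phi=0 decouples.
∂phi/∂a = 30a(a - 2)(a + 1)(a + 3) = 0 at a ∈ {-3, -1, 0, 2}; ∂phi/∂b = 60(b - 4)(b - 3)(b - 2)(b - 1) = 0 at b ∈ {1, 2, 3, 4}.
The Hessian is diagonal: diag(phi_aa, phi_bb). Second derivatives: phi_aa(-3)=-900, phi_aa(-1)=180, phi_aa(0)=-180, phi_aa(2)=900; phi_bb(1)=-360, phi_bb(2)=120, phi_bb(3)=-120, phi_bb(4)=360.
Local minima occur where both diagonal entries positive: (-1, 2), (-1, 4), (2, 2), (2, 4). Count: 4.

4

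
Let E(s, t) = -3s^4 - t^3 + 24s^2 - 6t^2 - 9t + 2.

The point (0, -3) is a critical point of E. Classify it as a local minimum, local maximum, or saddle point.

local minimum

The mixed partial ∂²E/∂s∂t is 0, so the Hessian at any point is diag(E_ss, E_tt) = diag(12(-3s^2 + 4), -6(t + 2)).
At (0, -3): H = diag(48, 6).
Both eigenvalues are positive, so H is positive definite: a local minimum.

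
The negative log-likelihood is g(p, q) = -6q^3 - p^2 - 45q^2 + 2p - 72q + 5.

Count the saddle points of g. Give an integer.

g separates as a function of p plus a function of q, so ∇g=0 decouples.
∂g/∂p = -2(p - 1) = 0 at p ∈ {1}; ∂g/∂q = -18(q + 1)(q + 4) = 0 at q ∈ {-4, -1}.
The Hessian is diagonal: diag(g_pp, g_qq). Second derivatives: g_pp(1)=-2; g_qq(-4)=54, g_qq(-1)=-54.
Saddle points occur where the two diagonal entries have opposite signs: (1, -4). Count: 1.

1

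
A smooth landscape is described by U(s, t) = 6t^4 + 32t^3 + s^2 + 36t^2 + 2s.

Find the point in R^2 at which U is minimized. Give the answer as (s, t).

(-1, -3)

U(s,t) separates as P(s) + Q(t), so its minimum is min P + min Q.
P'(s) = 2s + 2 vanishes at s ∈ {-1}; Q'(t) = 24t(t + 1)(t + 3) vanishes at t ∈ {-3, -1, 0}.
Local minima of P (where P''>0): P(-1)=-1. Local minima of Q: Q(-3)=-54, Q(0)=0.
So the global minimum of U is P(-1) + Q(-3) = -1 − 54 = -55, attained at (-1, -3).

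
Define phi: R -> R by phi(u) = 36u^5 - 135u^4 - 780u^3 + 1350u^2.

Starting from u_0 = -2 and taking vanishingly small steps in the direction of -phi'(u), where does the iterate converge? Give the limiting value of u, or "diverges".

phi'(u) = 180u(u - 5)(u - 1)(u + 3), so phi'(-2) = -7560.
Gradient descent moves in the -phi' direction, i.e. u is increasing.
The nearest critical point in that direction is u = 0, where phi'' = 2700 > 0 (a local minimum). The iterate converges there.

0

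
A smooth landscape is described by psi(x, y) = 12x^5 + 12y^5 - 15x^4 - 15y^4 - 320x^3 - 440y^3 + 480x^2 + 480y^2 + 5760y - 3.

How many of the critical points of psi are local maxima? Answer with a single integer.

psi separates as a function of x plus a function of y, so ∇psi=0 decouples.
∂psi/∂x = 60x(x - 4)(x - 1)(x + 4) = 0 at x ∈ {-4, 0, 1, 4}; ∂psi/∂y = 60(y - 4)(y - 3)(y + 2)(y + 4) = 0 at y ∈ {-4, -2, 3, 4}.
The Hessian is diagonal: diag(psi_xx, psi_yy). Second derivatives: psi_xx(-4)=-9600, psi_xx(0)=960, psi_xx(1)=-900, psi_xx(4)=5760; psi_yy(-4)=-6720, psi_yy(-2)=3600, psi_yy(3)=-2100, psi_yy(4)=2880.
Local maxima occur where both diagonal entries negative: (-4, -4), (-4, 3), (1, -4), (1, 3). Count: 4.

4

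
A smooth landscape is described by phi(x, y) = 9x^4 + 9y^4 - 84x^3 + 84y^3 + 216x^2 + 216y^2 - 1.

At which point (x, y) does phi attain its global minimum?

phi(x,y) separates as P(x) + Q(y) − 1, so its minimum is min P + min Q − 1.
P'(x) = 36x(x - 4)(x - 3) vanishes at x ∈ {0, 3, 4}; Q'(y) = 36y(y + 3)(y + 4) vanishes at y ∈ {-4, -3, 0}.
Local minima of P (where P''>0): P(0)=0, P(4)=384. Local minima of Q: Q(-4)=384, Q(0)=0.
So the global minimum of phi is P(0) + Q(0) − 1 = 0 + 0 − 1 = -1, attained at (0, 0).

(0, 0)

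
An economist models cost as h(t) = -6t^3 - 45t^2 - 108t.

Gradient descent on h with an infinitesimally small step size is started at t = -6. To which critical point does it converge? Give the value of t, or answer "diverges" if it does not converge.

-3

h'(t) = -18(t + 2)(t + 3), so h'(-6) = -216.
Gradient descent moves in the -h' direction, i.e. t is increasing.
The nearest critical point in that direction is t = -3, where h'' = 18 > 0 (a local minimum). The iterate converges there.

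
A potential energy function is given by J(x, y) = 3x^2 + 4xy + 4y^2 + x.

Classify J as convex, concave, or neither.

J is quadratic, so its Hessian is the constant matrix H = [[6, 4], [4, 8]].
det(H) = 32, tr(H) = 14.
det(H) > 0 and tr(H) > 0, so H is positive definite everywhere: convex.

convex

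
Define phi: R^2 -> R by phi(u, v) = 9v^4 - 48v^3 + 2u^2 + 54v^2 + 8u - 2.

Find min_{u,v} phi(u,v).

phi(u,v) separates as P(u) + Q(v) − 2, so its minimum is min P + min Q − 2.
P'(u) = 4u + 8 vanishes at u ∈ {-2}; Q'(v) = 36v(v - 3)(v - 1) vanishes at v ∈ {0, 1, 3}.
Local minima of P (where P''>0): P(-2)=-8. Local minima of Q: Q(0)=0, Q(3)=-81.
So the global minimum of phi is P(-2) + Q(3) − 2 = -8 − 81 − 2 = -91, attained at (-2, 3).

-91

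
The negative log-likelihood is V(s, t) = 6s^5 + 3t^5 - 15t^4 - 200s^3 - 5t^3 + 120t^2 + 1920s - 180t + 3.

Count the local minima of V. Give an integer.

V separates as a function of s plus a function of t, so ∇V=0 decouples.
∂V/∂s = 30(s - 4)(s - 2)(s + 2)(s + 4) = 0 at s ∈ {-4, -2, 2, 4}; ∂V/∂t = 15(t - 3)(t - 2)(t - 1)(t + 2) = 0 at t ∈ {-2, 1, 2, 3}.
The Hessian is diagonal: diag(V_ss, V_tt). Second derivatives: V_ss(-4)=-2880, V_ss(-2)=1440, V_ss(2)=-1440, V_ss(4)=2880; V_tt(-2)=-900, V_tt(1)=90, V_tt(2)=-60, V_tt(3)=150.
Local minima occur where both diagonal entries positive: (-2, 1), (-2, 3), (4, 1), (4, 3). Count: 4.

4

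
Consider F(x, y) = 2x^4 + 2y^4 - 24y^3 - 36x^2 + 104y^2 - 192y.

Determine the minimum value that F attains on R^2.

-290

F(x,y) separates as P(x) + Q(y), so its minimum is min P + min Q.
P'(x) = 8x(x - 3)(x + 3) vanishes at x ∈ {-3, 0, 3}; Q'(y) = 8(y - 4)(y - 3)(y - 2) vanishes at y ∈ {2, 3, 4}.
Local minima of P (where P''>0): P(-3)=-162, P(3)=-162. Local minima of Q: Q(2)=-128, Q(4)=-128.
So the global minimum of F is P(-3) + Q(2) = -162 − 128 = -290, attained at (-3, 2).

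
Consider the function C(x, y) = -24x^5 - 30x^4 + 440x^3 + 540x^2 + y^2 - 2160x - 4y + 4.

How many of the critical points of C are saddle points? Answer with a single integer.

2

C separates as a function of x plus a function of y, so ∇C=0 decouples.
∂C/∂x = -120(x - 3)(x - 1)(x + 2)(x + 3) = 0 at x ∈ {-3, -2, 1, 3}; ∂C/∂y = 2(y - 2) = 0 at y ∈ {2}.
The Hessian is diagonal: diag(C_xx, C_yy). Second derivatives: C_xx(-3)=2880, C_xx(-2)=-1800, C_xx(1)=2880, C_xx(3)=-7200; C_yy(2)=2.
Saddle points occur where the two diagonal entries have opposite signs: (-2, 2), (3, 2). Count: 2.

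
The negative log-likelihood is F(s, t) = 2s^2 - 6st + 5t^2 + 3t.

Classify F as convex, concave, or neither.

convex

F is quadratic, so its Hessian is the constant matrix H = [[4, -6], [-6, 10]].
det(H) = 4, tr(H) = 14.
det(H) > 0 and tr(H) > 0, so H is positive definite everywhere: convex.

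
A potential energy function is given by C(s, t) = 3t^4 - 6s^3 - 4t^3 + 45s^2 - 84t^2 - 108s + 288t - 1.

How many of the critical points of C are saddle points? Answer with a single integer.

C separates as a function of s plus a function of t, so ∇C=0 decouples.
∂C/∂s = -18(s - 3)(s - 2) = 0 at s ∈ {2, 3}; ∂C/∂t = 12(t - 3)(t - 2)(t + 4) = 0 at t ∈ {-4, 2, 3}.
The Hessian is diagonal: diag(C_ss, C_tt). Second derivatives: C_ss(2)=18, C_ss(3)=-18; C_tt(-4)=504, C_tt(2)=-72, C_tt(3)=84.
Saddle points occur where the two diagonal entries have opposite signs: (2, 2), (3, -4), (3, 3). Count: 3.

3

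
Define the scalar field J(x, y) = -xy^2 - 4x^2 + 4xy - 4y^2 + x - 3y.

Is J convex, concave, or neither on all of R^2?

neither

The term -xy^2 is cubic, so the Hessian is not constant.
∂²J/∂y² = -2x - 8, which takes both signs as x varies (negative for sufficiently large x). A diagonal entry of the Hessian changing sign means the Hessian is neither positive- nor negative-semidefinite on all of R^2.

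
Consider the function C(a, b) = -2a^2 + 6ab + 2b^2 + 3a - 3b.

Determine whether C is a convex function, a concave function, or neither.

C is quadratic, so its Hessian is the constant matrix H = [[-4, 6], [6, 4]].
det(H) = -52, tr(H) = 0.
det(H) < 0, so H is indefinite: neither convex nor concave.

neither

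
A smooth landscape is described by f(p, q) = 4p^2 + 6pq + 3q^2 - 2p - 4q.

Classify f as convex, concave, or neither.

convex

f is quadratic, so its Hessian is the constant matrix H = [[8, 6], [6, 6]].
det(H) = 12, tr(H) = 14.
det(H) > 0 and tr(H) > 0, so H is positive definite everywhere: convex.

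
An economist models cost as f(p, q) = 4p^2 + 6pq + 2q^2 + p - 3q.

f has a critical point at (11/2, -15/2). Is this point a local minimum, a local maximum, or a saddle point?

saddle point

The Hessian of f is constant: H = [[8, 6], [6, 4]].
det(H) = 8·4 − 6² = -4.
Since det(H) < 0, H is indefinite and the critical point is a saddle point.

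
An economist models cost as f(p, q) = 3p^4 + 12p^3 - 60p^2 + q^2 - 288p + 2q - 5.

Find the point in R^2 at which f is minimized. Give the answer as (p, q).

(3, -1)

f(p,q) separates as A(p) + B(q) − 5, so its minimum is min A + min B − 5.
A'(p) = 12(p - 3)(p + 2)(p + 4) vanishes at p ∈ {-4, -2, 3}; B'(q) = 2q + 2 vanishes at q ∈ {-1}.
Local minima of A (where A''>0): A(-4)=192, A(3)=-837. Local minima of B: B(-1)=-1.
So the global minimum of f is A(3) + B(-1) − 5 = -837 − 1 − 5 = -843, attained at (3, -1).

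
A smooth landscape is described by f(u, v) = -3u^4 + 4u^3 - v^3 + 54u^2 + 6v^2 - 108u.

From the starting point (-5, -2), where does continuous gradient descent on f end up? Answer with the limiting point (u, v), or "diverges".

f is separable, so gradient descent decouples: u follows -∂f/∂u, v follows -∂f/∂v.
∂f/∂u = -12(u - 3)(u - 1)(u + 3); at u=-5 this is 1152, so u decreases.
∂f/∂v = -3v(v - 4); at v=-2 this is -36, so v increases.
The u-coordinate has no critical point in that direction and runs off to infinity.

diverges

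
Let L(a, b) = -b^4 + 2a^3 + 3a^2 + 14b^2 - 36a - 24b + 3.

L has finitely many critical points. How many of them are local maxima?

2

L separates as a function of a plus a function of b, so ∇L=0 decouples.
∂L/∂a = 6(a - 2)(a + 3) = 0 at a ∈ {-3, 2}; ∂L/∂b = -4(b - 2)(b - 1)(b + 3) = 0 at b ∈ {-3, 1, 2}.
The Hessian is diagonal: diag(L_aa, L_bb). Second derivatives: L_aa(-3)=-30, L_aa(2)=30; L_bb(-3)=-80, L_bb(1)=16, L_bb(2)=-20.
Local maxima occur where both diagonal entries negative: (-3, -3), (-3, 2). Count: 2.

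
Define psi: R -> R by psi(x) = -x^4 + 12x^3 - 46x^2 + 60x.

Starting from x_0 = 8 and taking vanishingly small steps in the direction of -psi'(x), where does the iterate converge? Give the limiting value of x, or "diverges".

psi'(x) = -4(x - 5)(x - 3)(x - 1), so psi'(8) = -420.
Gradient descent moves in the -psi' direction, i.e. x is increasing.
There is no critical point above x=8, and psi' keeps the same sign, so the iterate runs off to +∞.

diverges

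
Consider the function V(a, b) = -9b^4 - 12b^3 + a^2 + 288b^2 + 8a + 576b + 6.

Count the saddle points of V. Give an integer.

V separates as a function of a plus a function of b, so ∇V=0 decouples.
∂V/∂a = 2(a + 4) = 0 at a ∈ {-4}; ∂V/∂b = -36(b - 4)(b + 1)(b + 4) = 0 at b ∈ {-4, -1, 4}.
The Hessian is diagonal: diag(V_aa, V_bb). Second derivatives: V_aa(-4)=2; V_bb(-4)=-864, V_bb(-1)=540, V_bb(4)=-1440.
Saddle points occur where the two diagonal entries have opposite signs: (-4, -4), (-4, 4). Count: 2.

2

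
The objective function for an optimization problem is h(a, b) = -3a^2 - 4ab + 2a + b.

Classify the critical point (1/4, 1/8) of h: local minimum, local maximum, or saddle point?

The Hessian of h is constant: H = [[-6, -4], [-4, 0]].
det(H) = (-6)·0 − (-4)² = -16.
Since det(H) < 0, H is indefinite and the critical point is a saddle point.

saddle point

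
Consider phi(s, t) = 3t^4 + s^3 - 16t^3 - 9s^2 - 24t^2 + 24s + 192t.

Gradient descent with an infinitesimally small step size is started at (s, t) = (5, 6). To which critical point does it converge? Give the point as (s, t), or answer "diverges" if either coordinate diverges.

phi is separable, so gradient descent decouples: s follows -∂phi/∂s, t follows -∂phi/∂t.
∂phi/∂s = 3(s - 4)(s - 2); at s=5 this is 9, so s decreases.
∂phi/∂t = 12(t - 4)(t - 2)(t + 2); at t=6 this is 768, so t decreases.
s converges to its nearest critical value 4 (a local min of the s-part); t converges to 4. The iterate converges to (4, 4).

(4, 4)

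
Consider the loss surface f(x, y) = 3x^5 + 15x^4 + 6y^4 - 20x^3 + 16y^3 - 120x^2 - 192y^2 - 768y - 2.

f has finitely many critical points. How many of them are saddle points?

6

f separates as a function of x plus a function of y, so ∇f=0 decouples.
∂f/∂x = 15x(x - 2)(x + 2)(x + 4) = 0 at x ∈ {-4, -2, 0, 2}; ∂f/∂y = 24(y - 4)(y + 2)(y + 4) = 0 at y ∈ {-4, -2, 4}.
The Hessian is diagonal: diag(f_xx, f_yy). Second derivatives: f_xx(-4)=-720, f_xx(-2)=240, f_xx(0)=-240, f_xx(2)=720; f_yy(-4)=384, f_yy(-2)=-288, f_yy(4)=1152.
Saddle points occur where the two diagonal entries have opposite signs: (-4, -4), (-4, 4), (-2, -2), (0, -4), (0, 4), (2, -2). Count: 6.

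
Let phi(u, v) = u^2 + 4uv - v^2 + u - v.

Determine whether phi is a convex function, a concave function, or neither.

phi is quadratic, so its Hessian is the constant matrix H = [[2, 4], [4, -2]].
det(H) = -20, tr(H) = 0.
det(H) < 0, so H is indefinite: neither convex nor concave.

neither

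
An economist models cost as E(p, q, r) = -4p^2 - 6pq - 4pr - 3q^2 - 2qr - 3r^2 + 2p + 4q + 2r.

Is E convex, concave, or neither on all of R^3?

E is quadratic, so its Hessian is the constant matrix H = [[-8, -6, -4], [-6, -6, -2], [-4, -2, -6]].
Leading principal minors: -8, 12, -40.
Signs alternate −, +, − ⇒ H ≺ 0 ⇒ concave.

concave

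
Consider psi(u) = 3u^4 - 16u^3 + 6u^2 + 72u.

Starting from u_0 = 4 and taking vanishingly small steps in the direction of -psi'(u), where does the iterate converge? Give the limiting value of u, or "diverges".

3

psi'(u) = 12(u - 3)(u - 2)(u + 1), so psi'(4) = 120.
Gradient descent moves in the -psi' direction, i.e. u is decreasing.
The nearest critical point in that direction is u = 3, where psi'' = 48 > 0 (a local minimum). The iterate converges there.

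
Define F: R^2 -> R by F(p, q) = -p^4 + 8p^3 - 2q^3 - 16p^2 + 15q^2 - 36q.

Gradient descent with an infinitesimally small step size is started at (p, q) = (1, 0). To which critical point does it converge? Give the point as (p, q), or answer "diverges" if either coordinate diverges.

(2, 2)

F is separable, so gradient descent decouples: p follows -∂F/∂p, q follows -∂F/∂q.
∂F/∂p = -4p(p - 4)(p - 2); at p=1 this is -12, so p increases.
∂F/∂q = -6(q - 3)(q - 2); at q=0 this is -36, so q increases.
p converges to its nearest critical value 2 (a local min of the p-part); q converges to 2. The iterate converges to (2, 2).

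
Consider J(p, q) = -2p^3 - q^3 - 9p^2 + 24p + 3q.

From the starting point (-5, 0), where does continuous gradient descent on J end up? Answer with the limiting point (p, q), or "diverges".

(-4, -1)

J is separable, so gradient descent decouples: p follows -∂J/∂p, q follows -∂J/∂q.
∂J/∂p = -6(p - 1)(p + 4); at p=-5 this is -36, so p increases.
∂J/∂q = -3(q - 1)(q + 1); at q=0 this is 3, so q decreases.
p converges to its nearest critical value -4 (a local min of the p-part); q converges to -1. The iterate converges to (-4, -1).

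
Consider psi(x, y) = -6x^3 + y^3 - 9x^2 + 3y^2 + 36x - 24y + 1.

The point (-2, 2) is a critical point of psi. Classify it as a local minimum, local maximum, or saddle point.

The mixed partial ∂²psi/∂x∂y is 0, so the Hessian at any point is diag(psi_xx, psi_yy) = diag(-18(2x + 1), 6(y + 1)).
At (-2, 2): H = diag(54, 18).
Both eigenvalues are positive, so H is positive definite: a local minimum.

local minimum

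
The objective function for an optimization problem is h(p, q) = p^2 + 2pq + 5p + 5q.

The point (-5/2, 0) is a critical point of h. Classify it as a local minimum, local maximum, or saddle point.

The Hessian of h is constant: H = [[2, 2], [2, 0]].
det(H) = 2·0 − 2² = -4.
Since det(H) < 0, H is indefinite and the critical point is a saddle point.

saddle point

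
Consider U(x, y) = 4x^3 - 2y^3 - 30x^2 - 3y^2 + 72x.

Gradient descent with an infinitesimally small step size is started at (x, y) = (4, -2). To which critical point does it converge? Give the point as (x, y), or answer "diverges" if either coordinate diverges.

(3, -1)

U is separable, so gradient descent decouples: x follows -∂U/∂x, y follows -∂U/∂y.
∂U/∂x = 12(x - 3)(x - 2); at x=4 this is 24, so x decreases.
∂U/∂y = -6y(y + 1); at y=-2 this is -12, so y increases.
x converges to its nearest critical value 3 (a local min of the x-part); y converges to -1. The iterate converges to (3, -1).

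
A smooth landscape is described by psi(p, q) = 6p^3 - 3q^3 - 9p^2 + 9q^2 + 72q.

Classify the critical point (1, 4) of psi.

saddle point

The mixed partial ∂²psi/∂p∂q is 0, so the Hessian at any point is diag(psi_pp, psi_qq) = diag(18(2p - 1), 18(-q + 1)).
At (1, 4): H = diag(18, -54).
The eigenvalues have opposite signs, so H is indefinite: a saddle point.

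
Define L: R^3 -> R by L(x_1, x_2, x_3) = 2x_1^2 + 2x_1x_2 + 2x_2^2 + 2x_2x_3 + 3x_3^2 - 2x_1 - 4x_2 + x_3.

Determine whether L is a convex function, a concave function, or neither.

convex

L is quadratic, so its Hessian is the constant matrix H = [[4, 2, 0], [2, 4, 2], [0, 2, 6]].
Leading principal minors: 4, 12, 56.
All positive ⇒ H ≻ 0 ⇒ convex.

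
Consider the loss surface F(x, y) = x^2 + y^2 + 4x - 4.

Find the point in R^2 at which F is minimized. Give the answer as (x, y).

F(x,y) separates as P(x) + Q(y) − 4, so its minimum is min P + min Q − 4.
P'(x) = 2x + 4 vanishes at x ∈ {-2}; Q'(y) = 2y vanishes at y ∈ {0}.
Local minima of P (where P''>0): P(-2)=-4. Local minima of Q: Q(0)=0.
So the global minimum of F is P(-2) + Q(0) − 4 = -4 + 0 − 4 = -8, attained at (-2, 0).

(-2, 0)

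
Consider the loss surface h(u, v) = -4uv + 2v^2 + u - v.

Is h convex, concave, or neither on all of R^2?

neither

h is quadratic, so its Hessian is the constant matrix H = [[0, -4], [-4, 4]].
det(H) = -16, tr(H) = 4.
det(H) < 0, so H is indefinite: neither convex nor concave.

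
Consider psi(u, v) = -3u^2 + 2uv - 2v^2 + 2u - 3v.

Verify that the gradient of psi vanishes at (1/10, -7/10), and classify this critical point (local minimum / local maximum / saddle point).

∇psi = (-6u + 2v + 2, 2u - 4v - 3); substituting (1/10, -7/10) gives ∇psi = (0, 0), so (1/10, -7/10) is indeed a critical point.
The Hessian of psi is constant: H = [[-6, 2], [2, -4]].
det(H) = (-6)·(-4) − 2² = 20.
det(H) > 0 and tr(H) = -10 < 0, so H is negative definite and the point is a local maximum.

local maximum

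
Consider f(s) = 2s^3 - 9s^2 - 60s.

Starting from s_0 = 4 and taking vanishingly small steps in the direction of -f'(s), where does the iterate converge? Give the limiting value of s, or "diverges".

5

f'(s) = 6(s - 5)(s + 2), so f'(4) = -36.
Gradient descent moves in the -f' direction, i.e. s is increasing.
The nearest critical point in that direction is s = 5, where f'' = 42 > 0 (a local minimum). The iterate converges there.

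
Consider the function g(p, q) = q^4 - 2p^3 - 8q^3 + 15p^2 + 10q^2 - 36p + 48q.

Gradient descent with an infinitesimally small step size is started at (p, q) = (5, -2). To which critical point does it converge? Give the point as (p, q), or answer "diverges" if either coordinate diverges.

g is separable, so gradient descent decouples: p follows -∂g/∂p, q follows -∂g/∂q.
∂g/∂p = -6(p - 3)(p - 2); at p=5 this is -36, so p increases.
∂g/∂q = 4(q - 4)(q - 3)(q + 1); at q=-2 this is -120, so q increases.
The p-coordinate has no critical point in that direction and runs off to infinity.

diverges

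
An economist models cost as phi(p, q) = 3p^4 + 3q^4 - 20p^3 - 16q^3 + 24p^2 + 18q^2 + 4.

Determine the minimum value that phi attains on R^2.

-151

phi(p,q) separates as A(p) + B(q) + 4, so its minimum is min A + min B + 4.
A'(p) = 12p(p - 4)(p - 1) vanishes at p ∈ {0, 1, 4}; B'(q) = 12q(q - 3)(q - 1) vanishes at q ∈ {0, 1, 3}.
Local minima of A (where A''>0): A(0)=0, A(4)=-128. Local minima of B: B(0)=0, B(3)=-27.
So the global minimum of phi is A(4) + B(3) + 4 = -128 − 27 + 4 = -151, attained at (4, 3).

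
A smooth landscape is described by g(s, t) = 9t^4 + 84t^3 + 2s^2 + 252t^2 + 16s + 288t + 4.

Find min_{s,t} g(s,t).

g(s,t) separates as P(s) + Q(t) + 4, so its minimum is min P + min Q + 4.
P'(s) = 4s + 16 vanishes at s ∈ {-4}; Q'(t) = 36(t + 1)(t + 2)(t + 4) vanishes at t ∈ {-4, -2, -1}.
Local minima of P (where P''>0): P(-4)=-32. Local minima of Q: Q(-4)=-192, Q(-1)=-111.
So the global minimum of g is P(-4) + Q(-4) + 4 = -32 − 192 + 4 = -220, attained at (-4, -4).

-220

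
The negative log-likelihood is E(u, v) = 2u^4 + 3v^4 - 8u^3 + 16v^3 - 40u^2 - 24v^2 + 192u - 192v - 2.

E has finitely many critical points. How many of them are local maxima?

1

E separates as a function of u plus a function of v, so ∇E=0 decouples.
∂E/∂u = 8(u - 4)(u - 2)(u + 3) = 0 at u ∈ {-3, 2, 4}; ∂E/∂v = 12(v - 2)(v + 2)(v + 4) = 0 at v ∈ {-4, -2, 2}.
The Hessian is diagonal: diag(E_uu, E_vv). Second derivatives: E_uu(-3)=280, E_uu(2)=-80, E_uu(4)=112; E_vv(-4)=144, E_vv(-2)=-96, E_vv(2)=288.
Local maxima occur where both diagonal entries negative: (2, -2). Count: 1.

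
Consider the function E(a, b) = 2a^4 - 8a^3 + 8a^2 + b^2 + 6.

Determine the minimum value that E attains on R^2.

6

E(a,b) separates as P(a) + Q(b) + 6, so its minimum is min P + min Q + 6.
P'(a) = 8a(a - 2)(a - 1) vanishes at a ∈ {0, 1, 2}; Q'(b) = 2b vanishes at b ∈ {0}.
Local minima of P (where P''>0): P(0)=0, P(2)=0. Local minima of Q: Q(0)=0.
So the global minimum of E is P(0) + Q(0) + 6 = 0 + 0 + 6 = 6, attained at (0, 0).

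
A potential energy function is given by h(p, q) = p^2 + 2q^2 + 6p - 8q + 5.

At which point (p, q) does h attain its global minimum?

h(p,q) separates as A(p) + B(q) + 5, so its minimum is min A + min B + 5.
A'(p) = 2p + 6 vanishes at p ∈ {-3}; B'(q) = 4q - 8 vanishes at q ∈ {2}.
Local minima of A (where A''>0): A(-3)=-9. Local minima of B: B(2)=-8.
So the global minimum of h is A(-3) + B(2) + 5 = -9 − 8 + 5 = -12, attained at (-3, 2).

(-3, 2)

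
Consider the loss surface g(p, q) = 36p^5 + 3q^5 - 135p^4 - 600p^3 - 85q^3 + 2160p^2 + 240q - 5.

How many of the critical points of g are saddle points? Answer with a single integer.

8

g separates as a function of p plus a function of q, so ∇g=0 decouples.
∂g/∂p = 180p(p - 4)(p - 2)(p + 3) = 0 at p ∈ {-3, 0, 2, 4}; ∂g/∂q = 15(q - 4)(q - 1)(q + 1)(q + 4) = 0 at q ∈ {-4, -1, 1, 4}.
The Hessian is diagonal: diag(g_pp, g_qq). Second derivatives: g_pp(-3)=-18900, g_pp(0)=4320, g_pp(2)=-3600, g_pp(4)=10080; g_qq(-4)=-1800, g_qq(-1)=450, g_qq(1)=-450, g_qq(4)=1800.
Saddle points occur where the two diagonal entries have opposite signs: (-3, -1), (-3, 4), (0, -4), (0, 1), (2, -1), (2, 4), (4, -4), (4, 1). Count: 8.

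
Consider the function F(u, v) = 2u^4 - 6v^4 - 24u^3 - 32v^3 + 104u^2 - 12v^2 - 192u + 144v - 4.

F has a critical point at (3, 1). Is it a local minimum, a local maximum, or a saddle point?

The mixed partial ∂²F/∂u∂v is 0, so the Hessian at any point is diag(F_uu, F_vv) = diag(8(3u^2 - 18u + 26), -24(3v^2 + 8v + 1)).
At (3, 1): H = diag(-8, -288).
Both eigenvalues are negative, so H is negative definite: a local maximum.

local maximum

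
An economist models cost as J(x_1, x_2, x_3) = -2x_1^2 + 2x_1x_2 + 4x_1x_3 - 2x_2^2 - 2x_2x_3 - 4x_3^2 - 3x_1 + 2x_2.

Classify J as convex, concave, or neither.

concave

J is quadratic, so its Hessian is the constant matrix H = [[-4, 2, 4], [2, -4, -2], [4, -2, -8]].
Leading principal minors: -4, 12, -48.
Signs alternate −, +, − ⇒ H ≺ 0 ⇒ concave.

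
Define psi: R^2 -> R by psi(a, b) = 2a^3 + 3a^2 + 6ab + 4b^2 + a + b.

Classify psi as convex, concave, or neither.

neither

The term 2a^3 is cubic, so the Hessian is not constant.
∂²psi/∂a² = 12a + 6, which takes both signs as a varies (negative for sufficiently negative a). A diagonal entry of the Hessian changing sign means the Hessian is neither positive- nor negative-semidefinite on all of R^2.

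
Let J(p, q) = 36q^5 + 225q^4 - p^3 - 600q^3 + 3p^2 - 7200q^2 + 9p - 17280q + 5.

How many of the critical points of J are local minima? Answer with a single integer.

2

J separates as a function of p plus a function of q, so ∇J=0 decouples.
∂J/∂p = -3(p - 3)(p + 1) = 0 at p ∈ {-1, 3}; ∂J/∂q = 180(q - 4)(q + 2)(q + 3)(q + 4) = 0 at q ∈ {-4, -3, -2, 4}.
The Hessian is diagonal: diag(J_pp, J_qq). Second derivatives: J_pp(-1)=12, J_pp(3)=-12; J_qq(-4)=-2880, J_qq(-3)=1260, J_qq(-2)=-2160, J_qq(4)=60480.
Local minima occur where both diagonal entries positive: (-1, -3), (-1, 4). Count: 2.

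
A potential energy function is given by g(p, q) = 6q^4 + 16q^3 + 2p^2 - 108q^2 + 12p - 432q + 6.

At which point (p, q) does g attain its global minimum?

g(p,q) separates as A(p) + B(q) + 6, so its minimum is min A + min B + 6.
A'(p) = 4p + 12 vanishes at p ∈ {-3}; B'(q) = 24(q - 3)(q + 2)(q + 3) vanishes at q ∈ {-3, -2, 3}.
Local minima of A (where A''>0): A(-3)=-18. Local minima of B: B(-3)=378, B(3)=-1350.
So the global minimum of g is A(-3) + B(3) + 6 = -18 − 1350 + 6 = -1362, attained at (-3, 3).

(-3, 3)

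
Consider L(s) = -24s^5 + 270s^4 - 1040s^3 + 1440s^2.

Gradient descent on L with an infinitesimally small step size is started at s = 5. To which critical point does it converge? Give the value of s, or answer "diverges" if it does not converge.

L'(s) = -120s(s - 4)(s - 3)(s - 2), so L'(5) = -3600.
Gradient descent moves in the -L' direction, i.e. s is increasing.
There is no critical point above s=5, and L' keeps the same sign, so the iterate runs off to +∞.

diverges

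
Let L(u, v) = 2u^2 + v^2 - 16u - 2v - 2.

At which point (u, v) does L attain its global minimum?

L(u,v) separates as P(u) + Q(v) − 2, so its minimum is min P + min Q − 2.
P'(u) = 4u - 16 vanishes at u ∈ {4}; Q'(v) = 2v - 2 vanishes at v ∈ {1}.
Local minima of P (where P''>0): P(4)=-32. Local minima of Q: Q(1)=-1.
So the global minimum of L is P(4) + Q(1) − 2 = -32 − 1 − 2 = -35, attained at (4, 1).

(4, 1)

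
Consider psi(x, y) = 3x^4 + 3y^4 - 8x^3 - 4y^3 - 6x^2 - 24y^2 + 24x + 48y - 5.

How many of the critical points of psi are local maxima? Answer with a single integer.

psi separates as a function of x plus a function of y, so ∇psi=0 decouples.
∂psi/∂x = 12(x - 2)(x - 1)(x + 1) = 0 at x ∈ {-1, 1, 2}; ∂psi/∂y = 12(y - 2)(y - 1)(y + 2) = 0 at y ∈ {-2, 1, 2}.
The Hessian is diagonal: diag(psi_xx, psi_yy). Second derivatives: psi_xx(-1)=72, psi_xx(1)=-24, psi_xx(2)=36; psi_yy(-2)=144, psi_yy(1)=-36, psi_yy(2)=48.
Local maxima occur where both diagonal entries negative: (1, 1). Count: 1.

1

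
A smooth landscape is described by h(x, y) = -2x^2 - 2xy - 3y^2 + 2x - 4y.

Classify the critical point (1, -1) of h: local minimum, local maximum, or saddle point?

The Hessian of h is constant: H = [[-4, -2], [-2, -6]].
det(H) = (-4)·(-6) − (-2)² = 20.
det(H) > 0 and tr(H) = -10 < 0, so H is negative definite and the point is a local maximum.

local maximum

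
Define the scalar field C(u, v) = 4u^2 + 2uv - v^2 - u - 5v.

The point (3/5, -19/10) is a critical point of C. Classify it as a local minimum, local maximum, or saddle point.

saddle point

The Hessian of C is constant: H = [[8, 2], [2, -2]].
det(H) = 8·(-2) − 2² = -20.
Since det(H) < 0, H is indefinite and the critical point is a saddle point.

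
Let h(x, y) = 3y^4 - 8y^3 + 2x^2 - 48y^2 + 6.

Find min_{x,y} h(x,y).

-506

h(x,y) separates as P(x) + Q(y) + 6, so its minimum is min P + min Q + 6.
P'(x) = 4x vanishes at x ∈ {0}; Q'(y) = 12y(y - 4)(y + 2) vanishes at y ∈ {-2, 0, 4}.
Local minima of P (where P''>0): P(0)=0. Local minima of Q: Q(-2)=-80, Q(4)=-512.
So the global minimum of h is P(0) + Q(4) + 6 = 0 − 512 + 6 = -506, attained at (0, 4).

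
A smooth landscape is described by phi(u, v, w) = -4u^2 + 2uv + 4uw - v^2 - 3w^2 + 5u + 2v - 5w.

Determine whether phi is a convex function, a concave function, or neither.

phi is quadratic, so its Hessian is the constant matrix H = [[-8, 2, 4], [2, -2, 0], [4, 0, -6]].
Leading principal minors: -8, 12, -40.
Signs alternate −, +, − ⇒ H ≺ 0 ⇒ concave.

concave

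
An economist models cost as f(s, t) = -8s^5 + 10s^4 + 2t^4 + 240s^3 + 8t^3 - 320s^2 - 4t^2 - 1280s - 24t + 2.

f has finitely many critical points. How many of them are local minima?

4

f separates as a function of s plus a function of t, so ∇f=0 decouples.
∂f/∂s = -40(s - 4)(s - 2)(s + 1)(s + 4) = 0 at s ∈ {-4, -1, 2, 4}; ∂f/∂t = 8(t - 1)(t + 1)(t + 3) = 0 at t ∈ {-3, -1, 1}.
The Hessian is diagonal: diag(f_ss, f_tt). Second derivatives: f_ss(-4)=5760, f_ss(-1)=-1800, f_ss(2)=1440, f_ss(4)=-3200; f_tt(-3)=64, f_tt(-1)=-32, f_tt(1)=64.
Local minima occur where both diagonal entries positive: (-4, -3), (-4, 1), (2, -3), (2, 1). Count: 4.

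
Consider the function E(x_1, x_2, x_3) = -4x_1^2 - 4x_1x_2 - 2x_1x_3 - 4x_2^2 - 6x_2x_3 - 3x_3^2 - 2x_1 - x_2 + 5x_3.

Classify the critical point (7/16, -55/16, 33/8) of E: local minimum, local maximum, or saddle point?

The Hessian is constant: H = [[-8, -4, -2], [-4, -8, -6], [-2, -6, -6]].
Leading principal minors: Δ₁ = -8, Δ₂ = 48, Δ₃ = -64.
The minors alternate sign starting negative (−, +, −), so H is negative definite: a local maximum.

local maximum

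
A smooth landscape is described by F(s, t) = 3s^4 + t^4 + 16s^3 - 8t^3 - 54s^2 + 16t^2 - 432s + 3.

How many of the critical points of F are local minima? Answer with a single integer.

4

F separates as a function of s plus a function of t, so ∇F=0 decouples.
∂F/∂s = 12(s - 3)(s + 3)(s + 4) = 0 at s ∈ {-4, -3, 3}; ∂F/∂t = 4t(t - 4)(t - 2) = 0 at t ∈ {0, 2, 4}.
The Hessian is diagonal: diag(F_ss, F_tt). Second derivatives: F_ss(-4)=84, F_ss(-3)=-72, F_ss(3)=504; F_tt(0)=32, F_tt(2)=-16, F_tt(4)=32.
Local minima occur where both diagonal entries positive: (-4, 0), (-4, 4), (3, 0), (3, 4). Count: 4.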